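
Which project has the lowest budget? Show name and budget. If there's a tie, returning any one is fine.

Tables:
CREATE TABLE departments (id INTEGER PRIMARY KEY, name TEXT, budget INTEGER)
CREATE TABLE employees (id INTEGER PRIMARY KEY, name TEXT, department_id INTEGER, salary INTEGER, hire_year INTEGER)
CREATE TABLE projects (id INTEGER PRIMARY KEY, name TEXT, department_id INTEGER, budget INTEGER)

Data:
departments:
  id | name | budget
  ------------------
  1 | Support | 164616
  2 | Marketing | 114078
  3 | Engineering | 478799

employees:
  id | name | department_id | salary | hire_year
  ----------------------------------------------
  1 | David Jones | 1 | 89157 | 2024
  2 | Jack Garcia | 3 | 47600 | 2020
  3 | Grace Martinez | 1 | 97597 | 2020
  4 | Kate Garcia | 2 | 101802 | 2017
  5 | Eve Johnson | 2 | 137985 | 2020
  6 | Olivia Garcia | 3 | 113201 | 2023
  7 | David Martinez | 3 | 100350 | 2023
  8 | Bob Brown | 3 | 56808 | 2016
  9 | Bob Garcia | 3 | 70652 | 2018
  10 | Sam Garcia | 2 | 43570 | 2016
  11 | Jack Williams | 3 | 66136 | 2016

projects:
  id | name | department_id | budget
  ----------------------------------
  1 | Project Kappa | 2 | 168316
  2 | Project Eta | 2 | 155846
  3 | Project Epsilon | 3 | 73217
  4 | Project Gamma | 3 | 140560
SELECT name, budget FROM projects ORDER BY budget ASC LIMIT 1

Execution result:
name | budget
Project Epsilon | 73217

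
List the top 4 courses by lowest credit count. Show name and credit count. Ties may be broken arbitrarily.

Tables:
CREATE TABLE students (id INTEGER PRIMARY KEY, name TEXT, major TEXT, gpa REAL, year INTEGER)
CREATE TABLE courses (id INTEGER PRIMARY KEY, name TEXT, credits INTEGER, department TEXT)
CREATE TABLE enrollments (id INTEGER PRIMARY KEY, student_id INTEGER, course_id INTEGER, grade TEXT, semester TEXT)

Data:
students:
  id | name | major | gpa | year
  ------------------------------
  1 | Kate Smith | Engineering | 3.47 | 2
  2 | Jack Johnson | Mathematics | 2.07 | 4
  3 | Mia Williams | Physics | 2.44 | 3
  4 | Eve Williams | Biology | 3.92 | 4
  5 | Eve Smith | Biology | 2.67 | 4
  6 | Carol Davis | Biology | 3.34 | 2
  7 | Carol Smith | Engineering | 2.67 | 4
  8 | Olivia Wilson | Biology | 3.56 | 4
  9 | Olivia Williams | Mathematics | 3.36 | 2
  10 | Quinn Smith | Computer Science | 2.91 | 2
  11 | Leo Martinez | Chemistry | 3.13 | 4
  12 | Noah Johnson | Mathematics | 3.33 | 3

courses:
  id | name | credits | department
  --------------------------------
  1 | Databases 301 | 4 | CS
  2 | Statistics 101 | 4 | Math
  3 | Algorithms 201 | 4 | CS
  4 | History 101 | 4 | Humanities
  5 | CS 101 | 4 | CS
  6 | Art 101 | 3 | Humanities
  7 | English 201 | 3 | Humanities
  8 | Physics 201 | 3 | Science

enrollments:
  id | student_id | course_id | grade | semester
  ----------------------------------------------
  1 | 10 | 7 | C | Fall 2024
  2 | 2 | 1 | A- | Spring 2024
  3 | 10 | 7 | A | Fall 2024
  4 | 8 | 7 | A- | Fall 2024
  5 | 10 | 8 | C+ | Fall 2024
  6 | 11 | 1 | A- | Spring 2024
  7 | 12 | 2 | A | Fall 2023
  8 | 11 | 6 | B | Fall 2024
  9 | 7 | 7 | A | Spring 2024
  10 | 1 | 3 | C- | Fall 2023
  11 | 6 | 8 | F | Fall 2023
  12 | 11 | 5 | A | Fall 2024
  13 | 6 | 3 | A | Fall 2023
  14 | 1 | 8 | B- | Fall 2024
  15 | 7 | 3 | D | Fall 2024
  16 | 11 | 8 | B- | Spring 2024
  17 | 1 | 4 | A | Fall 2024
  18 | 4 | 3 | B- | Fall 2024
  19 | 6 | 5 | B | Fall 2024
SELECT name, credits FROM courses ORDER BY credits ASC LIMIT 4

Execution result:
name | credits
Art 101 | 3
English 201 | 3
Physics 201 | 3
Databases 301 | 4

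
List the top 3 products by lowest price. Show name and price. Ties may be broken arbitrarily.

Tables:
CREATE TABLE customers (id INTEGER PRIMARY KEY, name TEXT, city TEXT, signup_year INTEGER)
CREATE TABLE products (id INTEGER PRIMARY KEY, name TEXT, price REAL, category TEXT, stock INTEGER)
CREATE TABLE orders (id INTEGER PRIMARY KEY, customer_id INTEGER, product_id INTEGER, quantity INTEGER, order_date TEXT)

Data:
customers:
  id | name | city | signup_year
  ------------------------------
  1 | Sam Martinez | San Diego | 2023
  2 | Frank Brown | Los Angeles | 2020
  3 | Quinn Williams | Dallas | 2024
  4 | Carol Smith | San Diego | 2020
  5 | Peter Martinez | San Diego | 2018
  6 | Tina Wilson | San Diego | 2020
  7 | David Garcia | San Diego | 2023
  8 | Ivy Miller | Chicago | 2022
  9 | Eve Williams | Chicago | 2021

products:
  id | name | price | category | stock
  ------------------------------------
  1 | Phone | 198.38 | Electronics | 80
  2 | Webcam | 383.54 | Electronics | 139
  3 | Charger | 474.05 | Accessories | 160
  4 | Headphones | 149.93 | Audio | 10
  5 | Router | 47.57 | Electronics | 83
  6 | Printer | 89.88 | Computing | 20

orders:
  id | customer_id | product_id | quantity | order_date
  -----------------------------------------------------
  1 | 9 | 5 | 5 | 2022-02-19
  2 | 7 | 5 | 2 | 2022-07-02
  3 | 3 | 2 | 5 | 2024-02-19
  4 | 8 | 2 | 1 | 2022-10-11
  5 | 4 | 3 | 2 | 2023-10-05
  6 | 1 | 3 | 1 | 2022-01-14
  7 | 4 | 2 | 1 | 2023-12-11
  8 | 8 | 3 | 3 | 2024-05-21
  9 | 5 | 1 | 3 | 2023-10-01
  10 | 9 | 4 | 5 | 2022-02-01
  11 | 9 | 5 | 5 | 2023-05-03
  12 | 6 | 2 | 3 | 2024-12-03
SELECT name, price FROM products ORDER BY price ASC LIMIT 3

Execution result:
name | price
Router | 47.57
Printer | 89.88
Headphones | 149.93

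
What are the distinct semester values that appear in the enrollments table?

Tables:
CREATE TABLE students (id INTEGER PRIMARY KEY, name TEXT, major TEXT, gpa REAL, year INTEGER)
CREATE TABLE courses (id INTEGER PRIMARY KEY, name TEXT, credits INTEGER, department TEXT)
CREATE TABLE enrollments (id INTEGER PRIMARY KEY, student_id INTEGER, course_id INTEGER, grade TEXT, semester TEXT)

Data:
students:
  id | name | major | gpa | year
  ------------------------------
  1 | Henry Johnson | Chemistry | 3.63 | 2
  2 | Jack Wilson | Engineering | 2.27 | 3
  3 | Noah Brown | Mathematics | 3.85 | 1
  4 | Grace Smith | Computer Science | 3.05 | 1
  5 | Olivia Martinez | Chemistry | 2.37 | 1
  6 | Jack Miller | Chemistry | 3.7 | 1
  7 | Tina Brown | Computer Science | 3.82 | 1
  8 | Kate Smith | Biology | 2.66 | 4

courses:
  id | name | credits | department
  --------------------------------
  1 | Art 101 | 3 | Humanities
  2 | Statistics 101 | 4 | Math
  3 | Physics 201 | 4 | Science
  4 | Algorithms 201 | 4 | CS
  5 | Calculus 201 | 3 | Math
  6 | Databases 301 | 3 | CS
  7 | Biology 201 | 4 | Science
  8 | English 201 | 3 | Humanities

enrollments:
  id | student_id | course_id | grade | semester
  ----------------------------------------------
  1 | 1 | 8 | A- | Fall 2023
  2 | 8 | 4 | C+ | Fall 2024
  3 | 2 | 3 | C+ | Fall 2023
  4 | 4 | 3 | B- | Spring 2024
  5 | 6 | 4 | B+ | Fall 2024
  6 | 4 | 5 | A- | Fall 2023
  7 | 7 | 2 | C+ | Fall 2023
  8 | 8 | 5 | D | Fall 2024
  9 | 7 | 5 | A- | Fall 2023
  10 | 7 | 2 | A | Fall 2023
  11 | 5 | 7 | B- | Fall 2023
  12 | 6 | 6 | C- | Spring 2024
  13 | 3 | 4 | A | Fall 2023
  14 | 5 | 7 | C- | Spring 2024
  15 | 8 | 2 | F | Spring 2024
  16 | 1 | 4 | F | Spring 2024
SELECT DISTINCT semester FROM enrollments

Execution result:
semester
Fall 2023
Fall 2024
Spring 2024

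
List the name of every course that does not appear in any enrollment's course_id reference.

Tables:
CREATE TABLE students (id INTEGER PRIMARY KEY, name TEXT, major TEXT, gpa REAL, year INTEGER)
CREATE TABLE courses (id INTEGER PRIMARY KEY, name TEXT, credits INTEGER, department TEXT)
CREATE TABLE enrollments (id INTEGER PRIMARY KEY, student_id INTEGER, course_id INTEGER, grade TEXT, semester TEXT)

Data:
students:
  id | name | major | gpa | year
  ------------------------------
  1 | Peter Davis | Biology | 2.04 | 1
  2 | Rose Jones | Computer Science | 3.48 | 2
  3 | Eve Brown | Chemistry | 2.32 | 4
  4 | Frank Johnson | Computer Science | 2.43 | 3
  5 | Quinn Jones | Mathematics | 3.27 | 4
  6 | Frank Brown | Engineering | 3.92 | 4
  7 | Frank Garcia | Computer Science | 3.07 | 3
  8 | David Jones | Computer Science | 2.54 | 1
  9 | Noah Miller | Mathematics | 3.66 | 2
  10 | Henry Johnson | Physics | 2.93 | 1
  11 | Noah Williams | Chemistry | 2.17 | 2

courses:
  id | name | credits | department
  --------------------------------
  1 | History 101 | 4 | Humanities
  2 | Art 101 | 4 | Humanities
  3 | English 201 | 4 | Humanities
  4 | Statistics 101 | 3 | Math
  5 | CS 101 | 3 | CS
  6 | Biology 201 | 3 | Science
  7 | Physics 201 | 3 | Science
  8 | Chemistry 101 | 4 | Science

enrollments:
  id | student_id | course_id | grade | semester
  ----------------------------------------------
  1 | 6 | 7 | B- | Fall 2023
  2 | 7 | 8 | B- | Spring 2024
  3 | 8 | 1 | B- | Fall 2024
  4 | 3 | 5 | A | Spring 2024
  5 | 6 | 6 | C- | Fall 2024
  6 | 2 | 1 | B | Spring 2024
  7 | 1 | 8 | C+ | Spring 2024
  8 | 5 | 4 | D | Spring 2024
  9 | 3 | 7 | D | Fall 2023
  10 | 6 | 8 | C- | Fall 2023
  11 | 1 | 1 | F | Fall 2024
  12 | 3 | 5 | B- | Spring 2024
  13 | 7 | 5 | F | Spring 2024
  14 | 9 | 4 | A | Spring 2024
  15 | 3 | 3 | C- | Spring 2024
SELECT p.name FROM courses p LEFT JOIN enrollments c ON c.course_id = p.id WHERE c.id IS NULL

Execution result:
Art 101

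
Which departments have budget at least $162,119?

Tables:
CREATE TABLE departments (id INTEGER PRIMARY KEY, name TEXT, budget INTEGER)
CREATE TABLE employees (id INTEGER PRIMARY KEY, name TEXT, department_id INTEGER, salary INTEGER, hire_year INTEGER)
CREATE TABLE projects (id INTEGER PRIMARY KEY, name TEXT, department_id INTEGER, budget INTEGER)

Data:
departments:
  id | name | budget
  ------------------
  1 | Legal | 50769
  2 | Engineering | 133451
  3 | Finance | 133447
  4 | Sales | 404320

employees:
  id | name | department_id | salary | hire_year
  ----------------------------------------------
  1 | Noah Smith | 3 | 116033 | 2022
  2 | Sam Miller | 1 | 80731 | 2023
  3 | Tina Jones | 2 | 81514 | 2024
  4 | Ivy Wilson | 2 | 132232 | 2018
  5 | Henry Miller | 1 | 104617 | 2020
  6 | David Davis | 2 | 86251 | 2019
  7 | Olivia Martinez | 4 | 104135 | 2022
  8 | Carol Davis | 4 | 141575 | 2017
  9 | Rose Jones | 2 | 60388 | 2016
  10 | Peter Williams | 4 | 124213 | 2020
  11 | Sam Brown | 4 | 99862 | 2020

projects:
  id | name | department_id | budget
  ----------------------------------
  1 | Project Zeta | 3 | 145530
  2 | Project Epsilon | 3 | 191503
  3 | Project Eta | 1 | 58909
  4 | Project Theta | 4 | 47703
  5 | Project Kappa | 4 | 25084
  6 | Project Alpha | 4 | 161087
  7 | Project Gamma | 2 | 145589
SELECT name, budget FROM departments WHERE budget >= 162119

Execution result:
name | budget
Sales | 404320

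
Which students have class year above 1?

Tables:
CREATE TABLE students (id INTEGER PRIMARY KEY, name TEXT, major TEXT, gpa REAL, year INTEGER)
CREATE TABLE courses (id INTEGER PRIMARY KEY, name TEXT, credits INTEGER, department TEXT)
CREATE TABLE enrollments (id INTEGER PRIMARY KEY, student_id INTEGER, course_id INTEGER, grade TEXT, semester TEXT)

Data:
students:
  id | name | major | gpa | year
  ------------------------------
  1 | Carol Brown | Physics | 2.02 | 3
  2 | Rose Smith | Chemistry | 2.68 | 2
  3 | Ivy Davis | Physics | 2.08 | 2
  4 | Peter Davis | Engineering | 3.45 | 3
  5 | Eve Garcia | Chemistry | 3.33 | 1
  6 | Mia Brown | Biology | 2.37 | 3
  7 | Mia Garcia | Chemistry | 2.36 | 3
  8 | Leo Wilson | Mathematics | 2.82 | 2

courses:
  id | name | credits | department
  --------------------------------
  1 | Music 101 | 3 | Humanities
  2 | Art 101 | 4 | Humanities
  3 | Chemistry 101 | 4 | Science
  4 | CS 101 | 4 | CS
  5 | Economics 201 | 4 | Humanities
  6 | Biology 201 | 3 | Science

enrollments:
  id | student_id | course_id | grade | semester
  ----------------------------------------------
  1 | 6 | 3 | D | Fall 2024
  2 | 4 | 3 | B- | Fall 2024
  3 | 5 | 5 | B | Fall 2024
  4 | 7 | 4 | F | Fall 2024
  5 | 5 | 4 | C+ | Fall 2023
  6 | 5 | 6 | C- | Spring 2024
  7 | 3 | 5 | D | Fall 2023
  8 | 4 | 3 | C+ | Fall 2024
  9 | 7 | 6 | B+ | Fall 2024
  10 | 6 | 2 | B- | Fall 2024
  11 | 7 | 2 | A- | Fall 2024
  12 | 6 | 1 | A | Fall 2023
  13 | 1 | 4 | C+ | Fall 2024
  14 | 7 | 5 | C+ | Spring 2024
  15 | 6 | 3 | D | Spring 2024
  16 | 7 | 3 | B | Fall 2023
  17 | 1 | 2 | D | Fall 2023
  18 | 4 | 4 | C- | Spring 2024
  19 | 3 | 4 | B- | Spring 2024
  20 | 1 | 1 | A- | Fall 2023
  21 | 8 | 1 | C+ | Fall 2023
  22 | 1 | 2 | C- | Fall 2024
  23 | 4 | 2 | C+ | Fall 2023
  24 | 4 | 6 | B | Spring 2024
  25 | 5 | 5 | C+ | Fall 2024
SELECT name, year FROM students WHERE year > 1

Execution result:
name | year
Carol Brown | 3
Rose Smith | 2
Ivy Davis | 2
Peter Davis | 3
Mia Brown | 3
Mia Garcia | 3
Leo Wilson | 2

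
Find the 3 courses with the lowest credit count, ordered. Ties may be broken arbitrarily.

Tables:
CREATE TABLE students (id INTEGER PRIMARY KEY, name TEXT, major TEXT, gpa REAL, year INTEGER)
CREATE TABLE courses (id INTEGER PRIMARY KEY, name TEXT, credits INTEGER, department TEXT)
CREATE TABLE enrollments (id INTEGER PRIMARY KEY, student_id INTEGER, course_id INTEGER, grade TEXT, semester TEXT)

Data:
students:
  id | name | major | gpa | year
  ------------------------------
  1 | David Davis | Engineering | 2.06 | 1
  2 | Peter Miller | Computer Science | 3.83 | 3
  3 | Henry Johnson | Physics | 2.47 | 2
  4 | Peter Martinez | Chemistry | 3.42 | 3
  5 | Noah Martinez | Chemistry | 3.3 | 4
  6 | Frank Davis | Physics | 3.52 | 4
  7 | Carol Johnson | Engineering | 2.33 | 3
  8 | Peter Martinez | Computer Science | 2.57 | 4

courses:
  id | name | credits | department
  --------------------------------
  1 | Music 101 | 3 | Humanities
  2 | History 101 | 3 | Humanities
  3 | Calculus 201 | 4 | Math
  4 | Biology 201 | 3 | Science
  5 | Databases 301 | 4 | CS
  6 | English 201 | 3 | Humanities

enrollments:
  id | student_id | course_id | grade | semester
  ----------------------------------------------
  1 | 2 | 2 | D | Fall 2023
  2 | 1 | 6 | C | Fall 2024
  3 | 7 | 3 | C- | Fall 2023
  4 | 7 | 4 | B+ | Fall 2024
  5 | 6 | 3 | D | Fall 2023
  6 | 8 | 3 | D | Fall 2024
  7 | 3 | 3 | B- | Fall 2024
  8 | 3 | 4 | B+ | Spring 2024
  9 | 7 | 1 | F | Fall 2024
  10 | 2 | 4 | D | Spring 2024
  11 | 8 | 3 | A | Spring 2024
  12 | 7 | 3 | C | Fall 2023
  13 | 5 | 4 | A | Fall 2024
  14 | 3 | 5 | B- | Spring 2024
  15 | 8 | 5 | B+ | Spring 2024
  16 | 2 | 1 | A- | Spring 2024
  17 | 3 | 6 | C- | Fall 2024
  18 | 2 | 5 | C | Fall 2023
SELECT name, credits FROM courses ORDER BY credits ASC LIMIT 3

Execution result:
name | credits
Music 101 | 3
History 101 | 3
Biology 201 | 3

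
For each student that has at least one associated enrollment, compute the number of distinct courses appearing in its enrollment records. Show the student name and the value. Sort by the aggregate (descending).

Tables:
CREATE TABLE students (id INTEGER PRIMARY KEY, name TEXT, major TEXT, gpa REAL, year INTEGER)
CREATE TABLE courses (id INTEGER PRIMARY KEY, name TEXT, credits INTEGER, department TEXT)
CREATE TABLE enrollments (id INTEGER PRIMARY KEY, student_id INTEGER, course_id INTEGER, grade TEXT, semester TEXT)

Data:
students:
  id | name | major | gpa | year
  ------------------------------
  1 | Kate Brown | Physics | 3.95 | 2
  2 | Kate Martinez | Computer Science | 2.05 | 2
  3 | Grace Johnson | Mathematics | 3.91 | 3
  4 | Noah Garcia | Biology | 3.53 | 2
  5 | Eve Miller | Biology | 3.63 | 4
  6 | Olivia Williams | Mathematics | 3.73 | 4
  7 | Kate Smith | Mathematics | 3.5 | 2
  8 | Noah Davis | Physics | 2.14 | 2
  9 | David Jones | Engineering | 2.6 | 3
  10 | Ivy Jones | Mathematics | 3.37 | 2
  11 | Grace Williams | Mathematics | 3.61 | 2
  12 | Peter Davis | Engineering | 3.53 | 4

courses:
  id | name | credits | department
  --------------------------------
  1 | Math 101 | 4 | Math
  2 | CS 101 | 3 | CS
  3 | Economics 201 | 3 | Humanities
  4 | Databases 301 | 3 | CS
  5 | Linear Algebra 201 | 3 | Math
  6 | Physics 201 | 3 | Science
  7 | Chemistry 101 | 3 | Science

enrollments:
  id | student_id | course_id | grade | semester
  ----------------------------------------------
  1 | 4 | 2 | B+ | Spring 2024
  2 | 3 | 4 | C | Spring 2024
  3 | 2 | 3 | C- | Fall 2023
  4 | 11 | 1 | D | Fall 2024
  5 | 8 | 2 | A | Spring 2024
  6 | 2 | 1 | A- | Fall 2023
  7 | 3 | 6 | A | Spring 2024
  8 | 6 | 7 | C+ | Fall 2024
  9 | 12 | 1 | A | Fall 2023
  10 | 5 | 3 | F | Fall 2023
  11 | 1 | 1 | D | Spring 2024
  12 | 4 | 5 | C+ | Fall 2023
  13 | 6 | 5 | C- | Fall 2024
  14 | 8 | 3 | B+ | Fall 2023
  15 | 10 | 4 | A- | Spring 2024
SELECT p.name, COUNT(DISTINCT c.course_id) AS distinct_course_count FROM enrollments c JOIN students p ON c.student_id = p.id GROUP BY p.id, p.name ORDER BY distinct_course_count DESC

Execution result:
name | distinct_course_count
Kate Martinez | 2
Grace Johnson | 2
Noah Garcia | 2
Olivia Williams | 2
Noah Davis | 2
Kate Brown | 1
Eve Miller | 1
Ivy Jones | 1
Grace Williams | 1
Peter Davis | 1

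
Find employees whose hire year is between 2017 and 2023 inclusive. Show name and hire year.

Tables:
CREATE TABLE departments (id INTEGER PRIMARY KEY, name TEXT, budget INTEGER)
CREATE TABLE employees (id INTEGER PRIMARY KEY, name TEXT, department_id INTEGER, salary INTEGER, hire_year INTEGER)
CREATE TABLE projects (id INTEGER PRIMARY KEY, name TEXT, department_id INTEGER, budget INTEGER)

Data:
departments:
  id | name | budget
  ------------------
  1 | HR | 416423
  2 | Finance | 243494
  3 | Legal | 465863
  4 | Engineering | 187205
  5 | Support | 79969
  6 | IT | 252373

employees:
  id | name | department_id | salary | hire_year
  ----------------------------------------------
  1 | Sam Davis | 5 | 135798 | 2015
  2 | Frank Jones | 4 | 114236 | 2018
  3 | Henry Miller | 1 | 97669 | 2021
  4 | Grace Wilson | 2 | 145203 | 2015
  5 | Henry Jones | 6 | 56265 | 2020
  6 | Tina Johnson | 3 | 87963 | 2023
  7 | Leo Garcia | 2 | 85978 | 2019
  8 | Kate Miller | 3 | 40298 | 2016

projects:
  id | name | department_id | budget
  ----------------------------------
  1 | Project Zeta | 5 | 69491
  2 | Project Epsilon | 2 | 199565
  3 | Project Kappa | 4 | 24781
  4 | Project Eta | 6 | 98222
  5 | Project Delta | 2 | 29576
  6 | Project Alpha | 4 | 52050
SELECT name, hire_year FROM employees WHERE hire_year BETWEEN 2017 AND 2023

Execution result:
name | hire_year
Frank Jones | 2018
Henry Miller | 2021
Henry Jones | 2020
Tina Johnson | 2023
Leo Garcia | 2019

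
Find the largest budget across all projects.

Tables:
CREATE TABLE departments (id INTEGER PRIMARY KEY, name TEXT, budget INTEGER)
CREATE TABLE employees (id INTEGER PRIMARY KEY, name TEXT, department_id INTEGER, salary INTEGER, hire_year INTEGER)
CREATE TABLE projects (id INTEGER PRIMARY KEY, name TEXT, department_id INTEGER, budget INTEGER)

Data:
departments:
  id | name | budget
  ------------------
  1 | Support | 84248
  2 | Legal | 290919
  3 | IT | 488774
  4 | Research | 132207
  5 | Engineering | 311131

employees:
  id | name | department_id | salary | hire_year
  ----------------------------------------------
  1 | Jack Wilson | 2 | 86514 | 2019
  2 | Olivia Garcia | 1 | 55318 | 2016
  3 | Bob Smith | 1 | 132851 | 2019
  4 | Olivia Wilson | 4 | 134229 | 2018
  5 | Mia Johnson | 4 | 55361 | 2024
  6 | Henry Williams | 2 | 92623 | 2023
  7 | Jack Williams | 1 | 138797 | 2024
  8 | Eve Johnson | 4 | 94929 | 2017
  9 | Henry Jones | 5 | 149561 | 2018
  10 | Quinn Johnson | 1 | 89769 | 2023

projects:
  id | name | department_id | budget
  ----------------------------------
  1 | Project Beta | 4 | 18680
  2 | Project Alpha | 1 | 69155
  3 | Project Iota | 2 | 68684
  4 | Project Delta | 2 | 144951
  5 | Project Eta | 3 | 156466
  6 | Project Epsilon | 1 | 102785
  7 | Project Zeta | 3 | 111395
SELECT MAX(budget) FROM projects

Execution result:
156466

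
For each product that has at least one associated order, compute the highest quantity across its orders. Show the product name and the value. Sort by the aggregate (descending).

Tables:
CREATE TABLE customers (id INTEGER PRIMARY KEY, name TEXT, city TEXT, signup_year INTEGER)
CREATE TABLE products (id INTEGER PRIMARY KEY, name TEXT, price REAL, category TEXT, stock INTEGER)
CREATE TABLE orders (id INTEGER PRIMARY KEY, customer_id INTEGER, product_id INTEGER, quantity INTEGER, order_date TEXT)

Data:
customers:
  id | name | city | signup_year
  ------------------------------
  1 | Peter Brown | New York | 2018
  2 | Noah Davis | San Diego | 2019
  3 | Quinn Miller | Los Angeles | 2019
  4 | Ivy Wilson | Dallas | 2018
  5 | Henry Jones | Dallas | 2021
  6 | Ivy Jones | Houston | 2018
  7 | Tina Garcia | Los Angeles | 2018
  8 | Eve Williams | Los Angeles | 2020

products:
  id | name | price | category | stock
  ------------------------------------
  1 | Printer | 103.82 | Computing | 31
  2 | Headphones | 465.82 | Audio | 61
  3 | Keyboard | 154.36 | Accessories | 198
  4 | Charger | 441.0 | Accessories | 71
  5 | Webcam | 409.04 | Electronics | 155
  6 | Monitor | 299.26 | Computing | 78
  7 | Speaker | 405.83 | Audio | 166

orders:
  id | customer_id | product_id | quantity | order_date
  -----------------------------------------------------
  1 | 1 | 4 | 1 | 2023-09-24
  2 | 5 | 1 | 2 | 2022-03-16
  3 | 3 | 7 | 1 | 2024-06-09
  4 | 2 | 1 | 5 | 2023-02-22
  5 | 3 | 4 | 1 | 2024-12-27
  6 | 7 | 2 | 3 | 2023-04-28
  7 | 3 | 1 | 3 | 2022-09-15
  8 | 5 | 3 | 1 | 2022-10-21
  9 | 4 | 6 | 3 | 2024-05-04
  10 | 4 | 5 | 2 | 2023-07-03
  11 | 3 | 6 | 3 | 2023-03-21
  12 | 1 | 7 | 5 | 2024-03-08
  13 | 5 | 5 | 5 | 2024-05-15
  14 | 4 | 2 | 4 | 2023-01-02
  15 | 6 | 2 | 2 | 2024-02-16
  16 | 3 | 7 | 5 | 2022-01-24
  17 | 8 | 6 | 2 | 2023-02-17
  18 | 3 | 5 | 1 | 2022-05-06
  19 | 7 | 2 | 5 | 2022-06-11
SELECT p.name, MAX(c.quantity) AS max_quantity FROM orders c JOIN products p ON c.product_id = p.id GROUP BY p.id, p.name ORDER BY max_quantity DESC

Execution result:
name | max_quantity
Printer | 5
Headphones | 5
Webcam | 5
Speaker | 5
Monitor | 3
Keyboard | 1
Charger | 1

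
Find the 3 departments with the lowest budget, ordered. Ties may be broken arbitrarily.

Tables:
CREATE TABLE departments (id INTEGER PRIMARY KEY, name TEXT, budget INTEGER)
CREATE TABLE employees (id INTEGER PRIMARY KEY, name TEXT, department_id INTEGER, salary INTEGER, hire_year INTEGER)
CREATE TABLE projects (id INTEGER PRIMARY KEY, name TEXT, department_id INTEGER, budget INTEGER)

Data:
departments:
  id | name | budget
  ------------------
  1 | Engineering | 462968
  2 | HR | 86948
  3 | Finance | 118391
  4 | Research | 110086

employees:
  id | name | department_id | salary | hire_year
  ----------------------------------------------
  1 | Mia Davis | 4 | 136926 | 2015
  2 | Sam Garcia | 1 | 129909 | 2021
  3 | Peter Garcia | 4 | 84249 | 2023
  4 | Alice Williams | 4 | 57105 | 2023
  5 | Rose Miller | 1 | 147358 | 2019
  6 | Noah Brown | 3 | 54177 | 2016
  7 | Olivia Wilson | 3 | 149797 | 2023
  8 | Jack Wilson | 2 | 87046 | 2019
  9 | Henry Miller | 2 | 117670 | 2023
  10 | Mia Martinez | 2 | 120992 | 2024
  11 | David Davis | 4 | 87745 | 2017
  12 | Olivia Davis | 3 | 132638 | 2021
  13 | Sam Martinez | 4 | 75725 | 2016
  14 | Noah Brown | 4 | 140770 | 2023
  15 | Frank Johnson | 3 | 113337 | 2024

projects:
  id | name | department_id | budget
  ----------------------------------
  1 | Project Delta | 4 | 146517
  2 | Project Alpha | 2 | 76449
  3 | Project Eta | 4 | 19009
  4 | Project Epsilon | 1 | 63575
SELECT name, budget FROM departments ORDER BY budget ASC LIMIT 3

Execution result:
name | budget
HR | 86948
Research | 110086
Finance | 118391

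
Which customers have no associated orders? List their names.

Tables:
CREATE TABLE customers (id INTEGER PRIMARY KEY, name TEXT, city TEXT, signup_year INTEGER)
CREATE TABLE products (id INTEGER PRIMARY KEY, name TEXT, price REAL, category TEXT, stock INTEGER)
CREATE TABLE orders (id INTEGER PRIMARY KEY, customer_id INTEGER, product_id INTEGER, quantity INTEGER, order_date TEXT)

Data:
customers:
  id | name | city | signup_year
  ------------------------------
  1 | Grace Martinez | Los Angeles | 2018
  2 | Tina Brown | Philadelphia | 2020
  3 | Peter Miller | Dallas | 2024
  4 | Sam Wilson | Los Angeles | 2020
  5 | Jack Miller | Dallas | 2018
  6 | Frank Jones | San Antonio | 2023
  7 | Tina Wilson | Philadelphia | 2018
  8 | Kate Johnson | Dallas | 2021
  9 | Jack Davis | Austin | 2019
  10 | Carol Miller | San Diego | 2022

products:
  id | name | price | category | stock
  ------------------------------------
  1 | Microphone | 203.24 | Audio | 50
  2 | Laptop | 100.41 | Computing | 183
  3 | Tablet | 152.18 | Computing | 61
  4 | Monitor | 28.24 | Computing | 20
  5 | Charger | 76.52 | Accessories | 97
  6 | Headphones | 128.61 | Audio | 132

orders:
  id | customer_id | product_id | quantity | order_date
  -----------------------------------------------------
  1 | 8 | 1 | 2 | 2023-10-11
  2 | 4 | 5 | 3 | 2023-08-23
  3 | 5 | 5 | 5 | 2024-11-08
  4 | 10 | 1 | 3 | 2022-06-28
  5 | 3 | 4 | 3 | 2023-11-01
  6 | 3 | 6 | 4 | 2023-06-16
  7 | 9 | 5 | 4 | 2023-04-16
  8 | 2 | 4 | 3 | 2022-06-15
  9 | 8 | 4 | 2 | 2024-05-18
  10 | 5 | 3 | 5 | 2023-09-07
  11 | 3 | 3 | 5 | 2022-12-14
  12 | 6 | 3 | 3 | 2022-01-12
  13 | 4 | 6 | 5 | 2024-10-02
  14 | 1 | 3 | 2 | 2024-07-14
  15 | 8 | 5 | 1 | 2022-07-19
SELECT p.name FROM customers p LEFT JOIN orders c ON c.customer_id = p.id WHERE c.id IS NULL

Execution result:
Tina Wilson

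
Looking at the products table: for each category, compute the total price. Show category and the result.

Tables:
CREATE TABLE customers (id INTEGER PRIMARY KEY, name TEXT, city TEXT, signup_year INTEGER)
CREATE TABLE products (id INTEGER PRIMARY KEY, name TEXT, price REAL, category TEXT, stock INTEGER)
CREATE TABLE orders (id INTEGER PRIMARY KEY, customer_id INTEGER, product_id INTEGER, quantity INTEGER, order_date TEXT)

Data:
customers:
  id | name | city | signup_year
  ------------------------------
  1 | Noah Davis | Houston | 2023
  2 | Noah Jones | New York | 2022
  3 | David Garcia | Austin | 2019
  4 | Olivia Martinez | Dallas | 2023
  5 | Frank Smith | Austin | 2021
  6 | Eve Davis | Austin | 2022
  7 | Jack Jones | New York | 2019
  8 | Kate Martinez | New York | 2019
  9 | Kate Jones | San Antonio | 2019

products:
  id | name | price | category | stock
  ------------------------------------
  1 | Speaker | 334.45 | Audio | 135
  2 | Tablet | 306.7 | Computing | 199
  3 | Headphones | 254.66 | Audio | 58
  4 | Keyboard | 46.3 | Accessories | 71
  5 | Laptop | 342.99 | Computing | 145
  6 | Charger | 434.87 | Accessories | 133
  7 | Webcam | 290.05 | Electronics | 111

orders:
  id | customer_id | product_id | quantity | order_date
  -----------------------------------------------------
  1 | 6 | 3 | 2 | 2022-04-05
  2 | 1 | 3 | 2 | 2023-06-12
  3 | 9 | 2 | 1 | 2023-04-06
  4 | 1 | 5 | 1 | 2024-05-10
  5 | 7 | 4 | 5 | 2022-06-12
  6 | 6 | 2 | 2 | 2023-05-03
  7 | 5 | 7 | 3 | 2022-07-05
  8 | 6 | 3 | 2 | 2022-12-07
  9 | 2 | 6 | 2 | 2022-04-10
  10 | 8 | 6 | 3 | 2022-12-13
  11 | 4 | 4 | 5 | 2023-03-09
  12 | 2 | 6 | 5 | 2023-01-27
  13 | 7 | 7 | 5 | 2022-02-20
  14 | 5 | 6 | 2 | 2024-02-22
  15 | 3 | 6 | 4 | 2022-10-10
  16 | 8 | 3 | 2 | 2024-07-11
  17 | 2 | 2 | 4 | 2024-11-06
SELECT category, SUM(price) AS sum_price FROM products GROUP BY category

Execution result:
category | sum_price
Accessories | 481.17
Audio | 589.11
Computing | 649.69
Electronics | 290.05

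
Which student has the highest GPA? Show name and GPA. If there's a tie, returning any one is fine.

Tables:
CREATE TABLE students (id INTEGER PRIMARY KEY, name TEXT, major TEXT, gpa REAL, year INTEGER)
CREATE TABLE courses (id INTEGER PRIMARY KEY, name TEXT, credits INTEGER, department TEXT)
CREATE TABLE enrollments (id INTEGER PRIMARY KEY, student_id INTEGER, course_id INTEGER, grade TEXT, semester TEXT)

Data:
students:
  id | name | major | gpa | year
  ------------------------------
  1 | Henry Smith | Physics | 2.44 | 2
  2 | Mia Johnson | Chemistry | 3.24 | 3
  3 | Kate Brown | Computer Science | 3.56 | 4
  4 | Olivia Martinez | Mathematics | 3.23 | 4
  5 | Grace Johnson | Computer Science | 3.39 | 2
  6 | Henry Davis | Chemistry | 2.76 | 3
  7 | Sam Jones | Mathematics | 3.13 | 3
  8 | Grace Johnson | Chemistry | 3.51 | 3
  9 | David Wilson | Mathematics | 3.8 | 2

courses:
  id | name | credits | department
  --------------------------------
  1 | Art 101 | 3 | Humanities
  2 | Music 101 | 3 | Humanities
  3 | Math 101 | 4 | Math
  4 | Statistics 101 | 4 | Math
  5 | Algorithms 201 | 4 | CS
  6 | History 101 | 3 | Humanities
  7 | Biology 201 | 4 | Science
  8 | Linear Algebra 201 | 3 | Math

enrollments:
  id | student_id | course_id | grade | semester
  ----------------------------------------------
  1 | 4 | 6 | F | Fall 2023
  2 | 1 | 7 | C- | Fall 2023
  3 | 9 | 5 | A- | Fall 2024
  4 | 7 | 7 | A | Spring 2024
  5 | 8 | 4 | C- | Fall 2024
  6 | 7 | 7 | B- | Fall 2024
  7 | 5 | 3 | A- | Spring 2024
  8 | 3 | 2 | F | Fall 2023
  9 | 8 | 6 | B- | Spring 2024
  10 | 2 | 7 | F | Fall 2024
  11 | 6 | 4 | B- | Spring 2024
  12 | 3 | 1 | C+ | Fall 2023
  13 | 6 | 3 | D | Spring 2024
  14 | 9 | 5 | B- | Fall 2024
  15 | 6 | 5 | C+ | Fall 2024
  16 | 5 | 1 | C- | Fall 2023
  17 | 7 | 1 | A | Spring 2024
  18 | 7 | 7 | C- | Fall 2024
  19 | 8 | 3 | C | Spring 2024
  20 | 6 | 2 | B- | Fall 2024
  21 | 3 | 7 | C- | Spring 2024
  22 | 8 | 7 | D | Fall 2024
SELECT name, gpa FROM students ORDER BY gpa DESC LIMIT 1

Execution result:
name | gpa
David Wilson | 3.80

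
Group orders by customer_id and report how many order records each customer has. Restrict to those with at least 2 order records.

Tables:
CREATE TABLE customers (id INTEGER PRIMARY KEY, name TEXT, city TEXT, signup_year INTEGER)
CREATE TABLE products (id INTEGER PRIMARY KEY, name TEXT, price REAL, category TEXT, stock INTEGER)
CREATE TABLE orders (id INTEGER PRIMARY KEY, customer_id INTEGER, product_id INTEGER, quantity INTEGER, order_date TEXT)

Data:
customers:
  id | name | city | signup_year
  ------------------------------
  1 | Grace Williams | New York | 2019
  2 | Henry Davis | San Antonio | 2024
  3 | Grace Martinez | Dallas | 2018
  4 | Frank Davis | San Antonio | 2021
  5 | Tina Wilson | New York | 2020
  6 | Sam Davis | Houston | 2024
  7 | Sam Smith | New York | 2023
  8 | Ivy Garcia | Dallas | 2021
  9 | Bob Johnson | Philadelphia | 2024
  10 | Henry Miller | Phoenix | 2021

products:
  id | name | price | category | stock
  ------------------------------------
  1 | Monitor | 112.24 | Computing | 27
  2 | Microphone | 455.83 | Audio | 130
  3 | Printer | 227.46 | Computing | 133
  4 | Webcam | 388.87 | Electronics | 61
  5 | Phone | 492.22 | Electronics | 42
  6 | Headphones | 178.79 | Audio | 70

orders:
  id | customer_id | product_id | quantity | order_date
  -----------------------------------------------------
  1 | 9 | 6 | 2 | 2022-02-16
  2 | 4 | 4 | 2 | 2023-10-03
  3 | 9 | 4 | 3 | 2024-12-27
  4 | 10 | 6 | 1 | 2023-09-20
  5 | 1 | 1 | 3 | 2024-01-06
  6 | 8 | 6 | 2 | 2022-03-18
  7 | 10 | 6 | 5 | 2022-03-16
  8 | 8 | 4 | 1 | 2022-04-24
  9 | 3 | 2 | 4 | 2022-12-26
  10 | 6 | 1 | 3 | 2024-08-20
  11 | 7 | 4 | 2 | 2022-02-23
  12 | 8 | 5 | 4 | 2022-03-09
SELECT customer_id, COUNT(*) AS order_count FROM orders GROUP BY customer_id HAVING COUNT(*) >= 2

Execution result:
customer_id | order_count
8 | 3
9 | 2
10 | 2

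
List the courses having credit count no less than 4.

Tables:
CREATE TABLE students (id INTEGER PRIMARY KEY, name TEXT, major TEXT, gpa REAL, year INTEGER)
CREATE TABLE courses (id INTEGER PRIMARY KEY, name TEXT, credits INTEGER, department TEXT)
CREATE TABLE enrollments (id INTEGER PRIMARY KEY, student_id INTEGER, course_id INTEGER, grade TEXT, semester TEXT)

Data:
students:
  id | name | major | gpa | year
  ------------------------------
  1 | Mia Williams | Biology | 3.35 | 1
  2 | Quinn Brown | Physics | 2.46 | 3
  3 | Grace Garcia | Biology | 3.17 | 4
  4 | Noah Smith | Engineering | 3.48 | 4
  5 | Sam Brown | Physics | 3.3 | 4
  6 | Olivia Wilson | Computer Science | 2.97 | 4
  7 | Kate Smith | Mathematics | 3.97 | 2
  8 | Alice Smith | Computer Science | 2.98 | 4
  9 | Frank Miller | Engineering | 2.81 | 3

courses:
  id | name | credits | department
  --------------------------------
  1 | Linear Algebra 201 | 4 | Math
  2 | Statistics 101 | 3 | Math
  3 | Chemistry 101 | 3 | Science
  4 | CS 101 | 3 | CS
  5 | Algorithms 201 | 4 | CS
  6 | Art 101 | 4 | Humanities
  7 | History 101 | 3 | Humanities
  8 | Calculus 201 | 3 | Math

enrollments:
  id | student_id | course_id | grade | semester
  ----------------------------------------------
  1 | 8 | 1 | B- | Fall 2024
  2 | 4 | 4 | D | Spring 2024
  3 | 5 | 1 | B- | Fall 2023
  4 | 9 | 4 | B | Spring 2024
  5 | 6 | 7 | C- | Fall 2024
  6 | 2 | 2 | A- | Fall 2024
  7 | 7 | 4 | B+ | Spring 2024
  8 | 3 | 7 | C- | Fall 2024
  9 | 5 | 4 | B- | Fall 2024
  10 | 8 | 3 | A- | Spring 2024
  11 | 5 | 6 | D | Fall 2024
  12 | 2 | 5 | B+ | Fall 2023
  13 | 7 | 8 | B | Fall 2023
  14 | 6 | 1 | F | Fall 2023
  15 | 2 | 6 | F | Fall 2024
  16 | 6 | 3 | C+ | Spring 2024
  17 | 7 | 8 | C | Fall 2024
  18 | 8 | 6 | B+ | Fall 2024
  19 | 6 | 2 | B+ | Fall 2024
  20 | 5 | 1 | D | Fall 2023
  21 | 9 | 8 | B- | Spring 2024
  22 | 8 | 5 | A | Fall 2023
SELECT name, credits FROM courses WHERE credits >= 4

Execution result:
name | credits
Linear Algebra 201 | 4
Algorithms 201 | 4
Art 101 | 4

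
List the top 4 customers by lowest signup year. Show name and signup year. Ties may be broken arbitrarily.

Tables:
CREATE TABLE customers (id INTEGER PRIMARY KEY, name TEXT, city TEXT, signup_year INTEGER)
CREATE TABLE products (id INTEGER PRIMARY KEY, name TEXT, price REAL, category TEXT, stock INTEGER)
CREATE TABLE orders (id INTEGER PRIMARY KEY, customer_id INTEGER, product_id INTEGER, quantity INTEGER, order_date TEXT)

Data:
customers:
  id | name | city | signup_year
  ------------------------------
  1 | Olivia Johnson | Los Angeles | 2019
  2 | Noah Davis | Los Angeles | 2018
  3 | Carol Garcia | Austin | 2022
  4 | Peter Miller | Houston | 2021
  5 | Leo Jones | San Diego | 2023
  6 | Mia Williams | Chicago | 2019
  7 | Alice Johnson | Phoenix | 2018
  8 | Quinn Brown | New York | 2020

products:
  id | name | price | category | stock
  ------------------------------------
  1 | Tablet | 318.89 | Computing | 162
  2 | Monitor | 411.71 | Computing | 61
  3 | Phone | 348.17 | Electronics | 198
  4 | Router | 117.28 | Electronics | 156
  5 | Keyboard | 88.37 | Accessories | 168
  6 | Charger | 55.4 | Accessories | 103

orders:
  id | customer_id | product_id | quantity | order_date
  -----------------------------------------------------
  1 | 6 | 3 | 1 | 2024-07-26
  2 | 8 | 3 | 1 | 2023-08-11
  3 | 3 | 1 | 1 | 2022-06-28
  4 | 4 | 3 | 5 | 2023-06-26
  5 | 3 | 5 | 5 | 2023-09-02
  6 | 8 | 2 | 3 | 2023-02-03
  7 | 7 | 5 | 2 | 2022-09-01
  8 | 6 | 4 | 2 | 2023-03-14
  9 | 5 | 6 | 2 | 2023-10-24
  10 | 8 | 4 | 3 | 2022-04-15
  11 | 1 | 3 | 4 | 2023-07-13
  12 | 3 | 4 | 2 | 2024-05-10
SELECT name, signup_year FROM customers ORDER BY signup_year ASC LIMIT 4

Execution result:
name | signup_year
Noah Davis | 2018
Alice Johnson | 2018
Olivia Johnson | 2019
Mia Williams | 2019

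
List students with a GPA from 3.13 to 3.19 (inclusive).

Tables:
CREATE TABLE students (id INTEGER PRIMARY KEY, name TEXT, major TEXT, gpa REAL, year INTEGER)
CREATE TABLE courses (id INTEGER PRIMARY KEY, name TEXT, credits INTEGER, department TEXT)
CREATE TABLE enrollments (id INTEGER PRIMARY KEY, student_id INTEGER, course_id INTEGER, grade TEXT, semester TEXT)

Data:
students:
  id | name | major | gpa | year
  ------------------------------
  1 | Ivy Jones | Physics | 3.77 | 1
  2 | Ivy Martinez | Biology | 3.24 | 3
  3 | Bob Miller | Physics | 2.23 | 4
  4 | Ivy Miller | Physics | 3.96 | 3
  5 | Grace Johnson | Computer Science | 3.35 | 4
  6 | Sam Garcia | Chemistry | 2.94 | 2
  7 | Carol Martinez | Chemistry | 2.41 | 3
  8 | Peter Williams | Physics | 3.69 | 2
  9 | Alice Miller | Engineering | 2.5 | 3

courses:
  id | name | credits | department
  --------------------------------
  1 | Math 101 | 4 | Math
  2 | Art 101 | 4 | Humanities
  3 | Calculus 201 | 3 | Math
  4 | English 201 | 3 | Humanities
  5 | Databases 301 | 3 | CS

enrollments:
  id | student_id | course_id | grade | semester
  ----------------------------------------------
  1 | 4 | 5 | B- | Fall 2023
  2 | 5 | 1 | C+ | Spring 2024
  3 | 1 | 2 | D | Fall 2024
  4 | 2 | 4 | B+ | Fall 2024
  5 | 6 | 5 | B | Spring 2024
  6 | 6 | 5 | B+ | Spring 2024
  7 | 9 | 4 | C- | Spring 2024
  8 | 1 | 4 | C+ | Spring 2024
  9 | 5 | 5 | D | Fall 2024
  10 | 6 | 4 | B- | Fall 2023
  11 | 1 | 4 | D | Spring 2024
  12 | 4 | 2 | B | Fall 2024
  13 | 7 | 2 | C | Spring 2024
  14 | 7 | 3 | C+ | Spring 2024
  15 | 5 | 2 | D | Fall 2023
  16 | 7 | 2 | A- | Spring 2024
SELECT name, gpa FROM students WHERE gpa BETWEEN 3.13 AND 3.19

Execution result:
(no rows)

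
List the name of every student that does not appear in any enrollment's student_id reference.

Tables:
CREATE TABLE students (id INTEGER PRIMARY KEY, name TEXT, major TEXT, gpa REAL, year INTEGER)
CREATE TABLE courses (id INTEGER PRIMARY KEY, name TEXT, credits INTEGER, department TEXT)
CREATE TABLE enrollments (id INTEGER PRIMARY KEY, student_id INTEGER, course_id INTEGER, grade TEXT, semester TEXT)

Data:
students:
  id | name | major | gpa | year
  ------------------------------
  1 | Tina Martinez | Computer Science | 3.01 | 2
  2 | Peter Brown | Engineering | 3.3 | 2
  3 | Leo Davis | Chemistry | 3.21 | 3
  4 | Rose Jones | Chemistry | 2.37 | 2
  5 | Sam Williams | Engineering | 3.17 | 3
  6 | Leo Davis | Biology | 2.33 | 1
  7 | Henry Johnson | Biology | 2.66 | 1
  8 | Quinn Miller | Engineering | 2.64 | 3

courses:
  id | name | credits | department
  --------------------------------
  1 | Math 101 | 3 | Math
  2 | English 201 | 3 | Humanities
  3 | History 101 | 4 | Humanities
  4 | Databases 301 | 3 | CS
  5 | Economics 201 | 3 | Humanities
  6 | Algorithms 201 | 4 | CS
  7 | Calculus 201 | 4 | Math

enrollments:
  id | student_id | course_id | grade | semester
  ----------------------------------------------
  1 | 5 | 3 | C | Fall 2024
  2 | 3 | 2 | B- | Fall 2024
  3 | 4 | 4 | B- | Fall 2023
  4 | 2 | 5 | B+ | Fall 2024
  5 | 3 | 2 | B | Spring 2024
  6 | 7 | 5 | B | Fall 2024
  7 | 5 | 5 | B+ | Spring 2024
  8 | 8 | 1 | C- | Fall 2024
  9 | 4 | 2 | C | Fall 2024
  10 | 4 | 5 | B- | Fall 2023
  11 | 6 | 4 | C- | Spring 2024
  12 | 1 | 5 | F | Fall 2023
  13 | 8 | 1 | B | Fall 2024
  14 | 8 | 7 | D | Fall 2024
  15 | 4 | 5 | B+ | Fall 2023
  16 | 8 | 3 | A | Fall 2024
SELECT p.name FROM students p LEFT JOIN enrollments c ON c.student_id = p.id WHERE c.id IS NULL

Execution result:
(no rows)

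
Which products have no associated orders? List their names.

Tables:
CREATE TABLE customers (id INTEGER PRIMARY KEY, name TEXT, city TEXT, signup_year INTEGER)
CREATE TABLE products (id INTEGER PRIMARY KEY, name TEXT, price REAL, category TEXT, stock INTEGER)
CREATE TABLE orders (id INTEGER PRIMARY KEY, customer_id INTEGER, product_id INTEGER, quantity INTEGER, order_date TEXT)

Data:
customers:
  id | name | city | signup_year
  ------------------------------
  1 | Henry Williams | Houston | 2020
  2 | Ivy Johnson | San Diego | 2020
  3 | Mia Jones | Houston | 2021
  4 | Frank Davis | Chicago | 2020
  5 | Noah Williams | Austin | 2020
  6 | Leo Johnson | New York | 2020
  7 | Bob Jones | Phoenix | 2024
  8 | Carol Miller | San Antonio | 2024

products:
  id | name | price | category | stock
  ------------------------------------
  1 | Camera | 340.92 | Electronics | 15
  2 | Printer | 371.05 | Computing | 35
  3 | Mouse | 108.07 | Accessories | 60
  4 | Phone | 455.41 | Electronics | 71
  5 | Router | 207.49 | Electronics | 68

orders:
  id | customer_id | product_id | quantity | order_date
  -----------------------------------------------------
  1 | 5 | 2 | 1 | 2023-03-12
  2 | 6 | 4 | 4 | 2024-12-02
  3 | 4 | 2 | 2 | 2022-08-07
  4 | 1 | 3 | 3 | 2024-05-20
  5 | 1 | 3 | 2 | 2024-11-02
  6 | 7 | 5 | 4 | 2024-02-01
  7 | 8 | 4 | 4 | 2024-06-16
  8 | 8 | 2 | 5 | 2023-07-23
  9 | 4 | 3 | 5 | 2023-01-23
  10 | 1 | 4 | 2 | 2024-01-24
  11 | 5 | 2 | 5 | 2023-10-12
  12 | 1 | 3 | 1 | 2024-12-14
SELECT p.name FROM products p LEFT JOIN orders c ON c.product_id = p.id WHERE c.id IS NULL

Execution result:
Camera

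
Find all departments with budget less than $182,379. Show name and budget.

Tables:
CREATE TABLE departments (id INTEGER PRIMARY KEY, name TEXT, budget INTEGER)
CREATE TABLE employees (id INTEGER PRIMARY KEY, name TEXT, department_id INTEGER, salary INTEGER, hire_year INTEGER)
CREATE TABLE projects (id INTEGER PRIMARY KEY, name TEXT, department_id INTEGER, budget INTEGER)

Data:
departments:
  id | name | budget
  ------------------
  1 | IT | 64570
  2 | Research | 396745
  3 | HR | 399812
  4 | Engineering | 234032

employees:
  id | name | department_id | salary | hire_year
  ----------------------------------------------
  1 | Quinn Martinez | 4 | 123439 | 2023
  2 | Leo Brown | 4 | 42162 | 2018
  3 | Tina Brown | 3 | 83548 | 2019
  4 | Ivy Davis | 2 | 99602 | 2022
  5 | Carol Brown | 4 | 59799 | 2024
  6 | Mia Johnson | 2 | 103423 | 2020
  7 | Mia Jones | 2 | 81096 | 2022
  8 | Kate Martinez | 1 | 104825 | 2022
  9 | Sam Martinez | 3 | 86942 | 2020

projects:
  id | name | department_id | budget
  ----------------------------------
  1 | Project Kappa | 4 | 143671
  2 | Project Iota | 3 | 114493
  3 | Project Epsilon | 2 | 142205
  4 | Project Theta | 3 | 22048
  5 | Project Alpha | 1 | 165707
SELECT name, budget FROM departments WHERE budget < 182379

Execution result:
name | budget
IT | 64570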